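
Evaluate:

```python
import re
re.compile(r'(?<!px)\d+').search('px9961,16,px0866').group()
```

`(?!…)`/`(?<!…)` only lets a position through if the neighbouring text does NOT match; no characters are consumed.
`search` walks the string left to right and returns the first match it finds.
The match spans [3:6] → '961'.

'961'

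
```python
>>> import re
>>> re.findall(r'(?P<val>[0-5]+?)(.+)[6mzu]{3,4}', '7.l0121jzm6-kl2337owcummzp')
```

[('0', '121jzm6-kl2337owcu')]

Pattern: one or more of a character in [0-5] (lazy) (captured as 'val'); then one or more of any character (captured); then 3 to 4 of one of [6mzu].
With the lazy modifier that quantifier settles for the fewest repetitions that let the rest of the pattern succeed (the atoms after it are unaffected and can still be greedy).
Matches: at [3:25] match '0121jzm6-kl2337owcummz', groups = ('0', '121jzm6-kl2337owcu').
2 groups means the one result is a tuple of 2 captured strings — 1 here.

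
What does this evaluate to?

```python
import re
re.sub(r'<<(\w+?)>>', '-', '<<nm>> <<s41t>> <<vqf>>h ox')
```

'- - -h ox'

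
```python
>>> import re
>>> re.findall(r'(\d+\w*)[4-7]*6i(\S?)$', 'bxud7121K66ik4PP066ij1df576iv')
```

[('7121K66ik4PP066ij1df57', 'v')]

The pattern matches one or more of a digit, then zero or more of a word character (captured); then zero or more of a character in [4-7], then the literal '6i'; then optionally a non-whitespace character (captured); then anchored at the end.
Scanning left to right: at [4:29] match '7121K66ik4PP066ij1df576iv', groups = ('7121K66ik4PP066ij1df57', 'v').
With 2 capturing groups, `findall` returns a 2-tuple per match.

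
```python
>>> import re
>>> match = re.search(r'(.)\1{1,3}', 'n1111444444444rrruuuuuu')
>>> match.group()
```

After group 1 captures some text, `\1` only succeeds where that same text appears again.
Unlike `match`, `search` isn't anchored — it looks for the pattern anywhere in the string.
The match spans [1:5] → '1111'.
Captured: group 1 = '1'.

'1111'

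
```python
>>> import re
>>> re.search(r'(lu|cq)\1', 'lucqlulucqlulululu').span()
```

After group 1 captures some text, `\1` only succeeds where that same text appears again.
`search` walks the string left to right and returns the first match it finds.
The match spans [4:8] → 'lulu'.
Captured: group 1 = 'lu'.

(4, 8)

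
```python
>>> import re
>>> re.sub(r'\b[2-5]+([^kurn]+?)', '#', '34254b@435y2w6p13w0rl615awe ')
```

'#@#2w6p13w0rl615awe '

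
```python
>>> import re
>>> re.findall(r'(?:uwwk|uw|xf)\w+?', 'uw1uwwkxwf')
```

Alternation tries branches left to right and keeps the first one that lets the overall match succeed at that position.
Walking the string: at [0:3] → 'uw1'; at [3:8] → 'uwwkx'.
Since nothing is captured, `findall` lists the 2 matched substrings directly.

['uw1', 'uwwkx']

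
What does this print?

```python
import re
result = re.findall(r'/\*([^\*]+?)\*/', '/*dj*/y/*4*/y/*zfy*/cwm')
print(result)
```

['dj', '4', 'zfy']

With a single group, `findall` returns only what that group captured — 3 items.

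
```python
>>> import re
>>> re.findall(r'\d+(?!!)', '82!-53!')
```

['8', '5']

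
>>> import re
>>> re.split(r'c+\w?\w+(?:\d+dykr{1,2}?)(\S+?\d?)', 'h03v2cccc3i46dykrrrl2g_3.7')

This matches one or more of a literal 'c'; then optionally a word character, then one or more of a word character; then one or more of a digit, then the literal 'dyk', then 1 to 2 of a literal 'r' (lazy) (non-capturing group); then one or more of a non-whitespace character (lazy), then optionally a digit (captured).
Because the pattern has a capturing group, `split` also inserts each captured text between the pieces.

['h03v2', 'r', 'rl2g_3.7']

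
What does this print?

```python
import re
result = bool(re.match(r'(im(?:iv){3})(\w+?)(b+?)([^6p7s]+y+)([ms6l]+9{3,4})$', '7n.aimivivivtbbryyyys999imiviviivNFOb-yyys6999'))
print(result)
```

False

With `match`, the pattern is implicitly anchored at the beginning.
Here the string doesn't start with a match, so the call returns None, and `bool(None)` is False.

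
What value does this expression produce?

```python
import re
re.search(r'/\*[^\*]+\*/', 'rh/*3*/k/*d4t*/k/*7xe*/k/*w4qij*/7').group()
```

`re.search` tries every starting position until one works.
The match spans [2:7] → '/*3*/'.

'/*3*/'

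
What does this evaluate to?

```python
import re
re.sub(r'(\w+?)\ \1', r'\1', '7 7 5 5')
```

`\1` is not a pattern — it's the concrete string captured by group 1, re-applied verbatim.
Matches: at [0:3] → '7 7'; at [4:7] → '5 5'.
Each match is replaced using the text its own group 1 captured.

'7 5'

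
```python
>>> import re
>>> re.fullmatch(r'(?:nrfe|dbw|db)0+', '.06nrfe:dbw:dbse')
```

None

`re.fullmatch` requires the pattern to consume the entire string.
Here the string isn't matched end-to-end, so the call returns None.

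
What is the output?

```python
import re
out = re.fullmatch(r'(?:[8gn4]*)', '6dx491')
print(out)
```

None

For `fullmatch`, every character of the input must be accounted for by the pattern.
Here the string isn't matched end-to-end, so the call returns None.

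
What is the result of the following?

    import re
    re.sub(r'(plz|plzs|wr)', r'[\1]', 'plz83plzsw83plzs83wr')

`|` is ordered: at each position the engine commits to the first alternative that works.
The replacement refers to a captured group, so each match is rewritten using its own captured text.

'[plz]83[plz]sw83[plz]s83[wr]'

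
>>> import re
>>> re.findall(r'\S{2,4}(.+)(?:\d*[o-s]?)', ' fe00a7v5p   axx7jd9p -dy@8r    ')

['a7v5p   axx7jd9p -dy@8r    ']

With a single group, `findall` returns only what that group captured — 1 item.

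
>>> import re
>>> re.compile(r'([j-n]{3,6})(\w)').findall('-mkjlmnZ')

This matches 3 to 6 of a character in [j-n] (captured); then a word character (captured).
`findall` packs the 2 group values into a tuple for every match.

[('mkjlmn', 'Z')]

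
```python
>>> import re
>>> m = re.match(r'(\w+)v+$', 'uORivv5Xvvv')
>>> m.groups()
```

('uORivv5Xvv',)

The match spans [0:11] → 'uORivv5Xvvv'.
Captured: group 1 = 'uORivv5Xvv'.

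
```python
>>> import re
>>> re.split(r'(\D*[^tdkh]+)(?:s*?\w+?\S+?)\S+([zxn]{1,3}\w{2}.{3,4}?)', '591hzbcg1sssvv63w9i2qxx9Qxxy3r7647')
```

['', '591', 'xy3r76', '47']

Because the quantifier is non-greedy, it stops expanding at the earliest point where the rest of the pattern can succeed.
With a capturing group present, the delimiter's captured portion is kept in the result list.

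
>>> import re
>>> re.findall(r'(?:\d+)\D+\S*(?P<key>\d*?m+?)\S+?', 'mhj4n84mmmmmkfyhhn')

The pattern matches one or more of a digit (non-capturing group); then one or more of a non-digit, then zero or more of a non-whitespace character; then zero or more of a digit (lazy), then one or more of the literal 'm' (lazy) (captured as 'key'); then one or more of a non-whitespace character (lazy).
Matches: at [3:13] match '4n84mmmmmk', group 1 = 'm'.
One capturing group, so `findall` returns just the captured substring from the one match — 1 in all.

['m']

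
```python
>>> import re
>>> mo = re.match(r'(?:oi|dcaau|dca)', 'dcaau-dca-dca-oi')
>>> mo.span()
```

Branches in `(...|...)` are attempted left-to-right; the first branch that allows the whole pattern to succeed is taken.
`match` is anchored at position 0; if the pattern doesn't fit there, it returns None.
The match spans [0:5] → 'dcaau'.

(0, 5)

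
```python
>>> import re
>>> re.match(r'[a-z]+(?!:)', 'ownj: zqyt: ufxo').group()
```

'own'

`(?!…)`/`(?<!…)` only lets a position through if the neighbouring text does NOT match; no characters are consumed.
`match` is anchored at position 0; if the pattern doesn't fit there, it returns None.
The match spans [0:3] → 'own'.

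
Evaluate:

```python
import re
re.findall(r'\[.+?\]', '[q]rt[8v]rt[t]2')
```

A non-greedy quantifier consumes as few characters as it can — just enough that the remainder of the pattern still matches from where it stops; whatever follows it matches normally.
With no groups in the pattern, `findall` gives back each whole match — 3 here.

['[q]', '[8v]', '[t]']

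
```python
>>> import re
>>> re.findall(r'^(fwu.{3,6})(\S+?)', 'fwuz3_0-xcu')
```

This matches anchored at the start of the string; then the literal 'fwu', then 3 to 6 of any character (captured); then one or more of a non-whitespace character (lazy) (captured).
The `?` after the quantifier makes it lazy — it takes as little as possible before letting the rest of the pattern try.
Matches: at [0:10] match 'fwuz3_0-xc', groups = ('fwuz3_0-x', 'c').
Multiple groups make `findall` return tuples — one 2-tuple for the one match.

[('fwuz3_0-x', 'c')]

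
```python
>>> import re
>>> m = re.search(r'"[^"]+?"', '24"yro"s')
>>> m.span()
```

`search` walks the string left to right and returns the first match it finds.
The match spans [2:7] → '"yro"'.

(2, 7)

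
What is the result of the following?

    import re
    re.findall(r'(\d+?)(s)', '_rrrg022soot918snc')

[('022', 's'), ('918', 's')]

2 groups means each result is a tuple of 2 captured strings — 2 here.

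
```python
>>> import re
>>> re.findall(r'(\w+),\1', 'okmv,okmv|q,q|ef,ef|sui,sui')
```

A backreference is literal: `\1` must see the identical characters the first group matched.
Matches: at [0:9] match 'okmv,okmv', group 1 = 'okmv'; at [10:13] match 'q,q', group 1 = 'q'; at [14:19] match 'ef,ef', group 1 = 'ef'; at [20:27] match 'sui,sui', group 1 = 'sui'.
Because there's exactly one group, `findall` drops the full match and keeps group 1 from each hit.

['okmv', 'q', 'ef', 'sui']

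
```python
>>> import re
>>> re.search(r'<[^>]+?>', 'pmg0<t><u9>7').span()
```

(4, 7)

The match spans [4:7] → '<t>'.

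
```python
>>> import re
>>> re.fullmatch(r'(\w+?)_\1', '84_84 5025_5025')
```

`\1` is not a pattern — it's the concrete string captured by group 1, re-applied verbatim.
For `fullmatch`, every character of the input must be accounted for by the pattern.
Here the string isn't matched end-to-end, so the call returns None.

None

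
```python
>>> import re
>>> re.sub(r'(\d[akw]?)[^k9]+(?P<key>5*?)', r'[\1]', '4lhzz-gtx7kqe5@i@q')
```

Pattern: a digit, then optionally one of [akw] (captured); then one or more of any character except [k9]; then zero or more of a literal '5' (lazy) (captured as 'key').
Matches: at [0:10] → '4lhzz-gtx7'; at [13:18] → '5@i@q'.
`\1` in the replacement pulls in group 1's text for each match.

'[4]kqe[5]'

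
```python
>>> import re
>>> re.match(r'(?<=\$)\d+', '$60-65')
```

None

The positive lookaround only admits positions where the adjacent text matches; those characters stay outside the span.
`re.match` won't scan ahead — the pattern has to work from the very first character.
Here position 0 doesn't satisfy it, so the call returns None.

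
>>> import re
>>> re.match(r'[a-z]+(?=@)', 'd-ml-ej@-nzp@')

`match` is anchored at position 0; if the pattern doesn't fit there, it returns None.
Here the pattern fails at index 0, so the call returns None.

None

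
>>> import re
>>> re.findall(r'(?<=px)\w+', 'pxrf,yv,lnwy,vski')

['rf']

The positive lookaround only admits positions where the adjacent text matches; those characters stay outside the span.
Since nothing is captured, `findall` lists the 1 matched substring directly.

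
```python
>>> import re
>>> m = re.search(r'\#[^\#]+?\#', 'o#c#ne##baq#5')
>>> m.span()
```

The match spans [1:4] → '#c#'.

(1, 4)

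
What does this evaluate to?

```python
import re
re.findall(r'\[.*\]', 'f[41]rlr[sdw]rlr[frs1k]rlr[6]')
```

`findall` yields the raw match text (1 of them) because the pattern has no groups.

['[41]rlr[sdw]rlr[frs1k]rlr[6]']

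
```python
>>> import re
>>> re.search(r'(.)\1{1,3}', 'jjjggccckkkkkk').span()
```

After group 1 captures some text, `\1` only succeeds where that same text appears again.
`re.search` scans for the first position where the pattern succeeds.
The match spans [0:3] → 'jjj'.
Captured: group 1 = 'j'.

(0, 3)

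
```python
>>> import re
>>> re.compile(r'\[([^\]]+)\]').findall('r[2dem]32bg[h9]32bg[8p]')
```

['2dem', 'h9', '8p']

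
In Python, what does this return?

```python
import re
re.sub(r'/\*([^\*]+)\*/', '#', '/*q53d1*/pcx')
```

'#pcx'

Each match is replaced by '#'.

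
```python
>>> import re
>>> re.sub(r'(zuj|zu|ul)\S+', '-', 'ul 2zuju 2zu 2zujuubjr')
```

Matches: at [4:8] → 'zuju'; at [14:22] → 'zujuubjr'.
Every occurrence is swapped for '-'.

'ul 2- 2zu 2-'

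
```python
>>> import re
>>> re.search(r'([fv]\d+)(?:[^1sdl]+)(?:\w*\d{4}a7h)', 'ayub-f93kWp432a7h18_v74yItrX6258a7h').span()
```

(5, 35)

The pattern matches one of [fv], then one or more of a digit (captured); then one or more of any character except [1sdl] (non-capturing group); then zero or more of a word character, then exactly 4 of a digit, then the literal 'a7h' (non-capturing group).
Unlike `match`, `search` isn't anchored — it looks for the pattern anywhere in the string.
The match spans [5:35] → 'f93kWp432a7h18_v74yItrX6258a7h'.
Captured: group 1 = 'f93'.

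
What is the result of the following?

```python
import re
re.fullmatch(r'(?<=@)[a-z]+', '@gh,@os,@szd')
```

The positive lookaround only admits positions where the adjacent text matches; those characters stay outside the span.
`re.fullmatch` requires the pattern to consume the entire string.
Here there's no way to consume every character, so the call returns None.

None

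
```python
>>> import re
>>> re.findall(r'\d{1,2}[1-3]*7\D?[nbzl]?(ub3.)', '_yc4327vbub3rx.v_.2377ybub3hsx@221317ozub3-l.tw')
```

The pattern matches 1 to 2 of a digit, then zero or more of a character in [1-3], then a literal '7'; then optionally a non-digit, then optionally one of [nbzl]; then the literal 'ub3', then any character (captured).
Scanning left to right: at [3:13] match '4327vbub3r', group 1 = 'ub3r'; at [19:28] match '377ybub3h', group 1 = 'ub3h'; at [31:43] match '221317ozub3-', group 1 = 'ub3-'.
With a single group, `findall` returns only what that group captured — 3 items.

['ub3r', 'ub3h', 'ub3-']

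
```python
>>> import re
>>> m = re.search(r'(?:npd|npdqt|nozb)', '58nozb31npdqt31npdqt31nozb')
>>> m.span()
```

The match spans [2:6] → 'nozb'.

(2, 6)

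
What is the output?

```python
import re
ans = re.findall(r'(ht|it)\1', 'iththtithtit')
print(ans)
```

`\1` is not a pattern — it's the concrete string captured by group 1, re-applied verbatim.
Scanning left to right: at [2:6] match 'htht', group 1 = 'ht'.
`findall` collects group 1 from the one match (1 total).

['ht']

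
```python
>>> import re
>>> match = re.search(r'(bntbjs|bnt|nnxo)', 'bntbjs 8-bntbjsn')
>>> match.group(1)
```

'bntbjs'

Alternation tries branches left to right and keeps the first one that lets the overall match succeed at that position.
Unlike `match`, `search` isn't anchored — it looks for the pattern anywhere in the string.
The match spans [0:6] → 'bntbjs'.
Captured: group 1 = 'bntbjs'.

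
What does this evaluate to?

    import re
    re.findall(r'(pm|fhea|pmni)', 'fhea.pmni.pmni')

['fhea', 'pm', 'pm']

Alternation isn't longest-match — the leftmost alternative that fits at this position is chosen.
Walking the string: at [0:4] match 'fhea', group 1 = 'fhea'; at [5:7] match 'pm', group 1 = 'pm'; at [10:12] match 'pm', group 1 = 'pm'.
`findall` collects group 1 from each match (3 total).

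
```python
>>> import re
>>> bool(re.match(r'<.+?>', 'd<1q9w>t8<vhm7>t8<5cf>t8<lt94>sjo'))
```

False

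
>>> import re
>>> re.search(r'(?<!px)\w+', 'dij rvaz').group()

'dij'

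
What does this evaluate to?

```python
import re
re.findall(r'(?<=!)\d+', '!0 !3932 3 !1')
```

['0', '3932', '1']

The positive lookaround only admits positions where the adjacent text matches; those characters stay outside the span.
With no groups in the pattern, `findall` gives back each whole match — 3 here.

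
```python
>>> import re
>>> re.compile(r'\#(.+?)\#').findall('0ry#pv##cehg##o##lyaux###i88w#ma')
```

A `+?`/`*?`/`{m,n}?` starts at its minimum and grows only as far as needed for what follows to match.
With a single group, `findall` returns only what that group captured — 5 items.

['pv', 'cehg', 'o', 'lyaux', '#i88w']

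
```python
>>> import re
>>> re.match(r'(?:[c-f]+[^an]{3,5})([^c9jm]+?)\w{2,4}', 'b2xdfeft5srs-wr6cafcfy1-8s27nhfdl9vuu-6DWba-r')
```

`match` is anchored at position 0; if the pattern doesn't fit there, it returns None.
Here the pattern fails at index 0, so the call returns None.

None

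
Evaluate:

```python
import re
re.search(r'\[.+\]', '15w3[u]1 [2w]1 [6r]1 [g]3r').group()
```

'[u]1 [2w]1 [6r]1 [g]'

`search` walks the string left to right and returns the first match it finds.
The match spans [4:24] → '[u]1 [2w]1 [6r]1 [g]'.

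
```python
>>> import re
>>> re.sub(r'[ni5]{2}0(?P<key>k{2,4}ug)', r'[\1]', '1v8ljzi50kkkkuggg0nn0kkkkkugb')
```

'1v8ljz[kkkkug]gg0nn0kkkkkugb'

This matches exactly 2 of one of [ni5], then a literal '0'; then 2 to 4 of the literal 'k', then the literal 'ug' (captured as 'key').
Matches: at [6:15] → 'i50kkkkug'.
Each match is replaced using the text its own group 1 captured.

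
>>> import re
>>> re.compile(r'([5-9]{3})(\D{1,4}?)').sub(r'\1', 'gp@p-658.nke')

Pattern: exactly 3 of a character in [5-9] (captured); then 1 to 4 of a non-digit (lazy) (captured).
Because the quantifier is non-greedy, it stops expanding at the earliest point where the rest of the pattern can succeed.
Matches: at [5:9] → '658.'.
`\1` in the replacement pulls in group 1's text for each match.

'gp@p-658nke'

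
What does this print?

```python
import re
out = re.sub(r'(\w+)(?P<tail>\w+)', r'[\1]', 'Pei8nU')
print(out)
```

The replacement refers to a captured group, so each match is rewritten using its own captured text.

[Pei8n]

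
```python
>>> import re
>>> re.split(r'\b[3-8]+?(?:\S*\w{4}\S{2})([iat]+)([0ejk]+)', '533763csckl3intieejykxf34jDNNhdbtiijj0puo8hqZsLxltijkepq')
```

['', 'i', 'jke', 'pq']

The pattern matches a word boundary (`\b`, zero-width); then one or more of a character in [3-8] (lazy); then zero or more of a non-whitespace character, then exactly 4 of a word character, then exactly 2 of a non-whitespace character (non-capturing group); then one or more of one of [iat] (captured); then one or more of one of [0ejk] (captured).
Matches to split on: at [0:54] → '533763csckl3intieejykxf34jDNNhdbtiijj0puo8hqZsLxltijke'.
`re.split` interleaves the captured-group text with the surrounding fragments.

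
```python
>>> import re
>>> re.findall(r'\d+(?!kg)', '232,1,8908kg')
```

Because the assertion is negative and zero-width, positions next to the forbidden text are skipped.
Since nothing is captured, `findall` lists the 3 matched substrings directly.

['232', '1', '890']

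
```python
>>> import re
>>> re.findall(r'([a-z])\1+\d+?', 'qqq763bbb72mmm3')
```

`\1` is not a pattern — it's the concrete string captured by group 1, re-applied verbatim.
Walking the string: at [0:4] match 'qqq7', group 1 = 'q'; at [6:10] match 'bbb7', group 1 = 'b'; at [11:15] match 'mmm3', group 1 = 'm'.
With a single group, `findall` returns only what that group captured — 3 items.

['q', 'b', 'm']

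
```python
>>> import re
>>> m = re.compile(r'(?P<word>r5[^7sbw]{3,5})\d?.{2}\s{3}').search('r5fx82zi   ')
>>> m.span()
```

Pattern: the literal 'r5', then 3 to 5 of any character except [7sbw] (captured as 'word'); then optionally a digit, then exactly 2 of any character; then exactly 3 of whitespace.
`re.search` scans for the first position where the pattern succeeds.
The match spans [0:11] → 'r5fx82zi   '.
Captured: group 1 = 'r5fx82'.

(0, 11)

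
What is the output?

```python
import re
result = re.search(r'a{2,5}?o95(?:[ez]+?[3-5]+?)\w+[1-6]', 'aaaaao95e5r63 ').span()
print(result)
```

This matches 2 to 5 of a literal 'a' (lazy), then the literal 'o95'; then one or more of one of [ez] (lazy), then one or more of a character in [3-5] (lazy) (non-capturing group); then one or more of a word character, then a character in [1-6].
Unlike `match`, `search` isn't anchored — it looks for the pattern anywhere in the string.
The match spans [0:13] → 'aaaaao95e5r63'.

(0, 13)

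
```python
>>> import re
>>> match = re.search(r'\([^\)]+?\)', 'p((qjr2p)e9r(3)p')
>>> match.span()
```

The match spans [1:9] → '((qjr2p)'.

(1, 9)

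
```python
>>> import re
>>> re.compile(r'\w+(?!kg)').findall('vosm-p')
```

The negative lookahead/lookbehind blocks any match where the forbidden context is present.
Walking the string: at [0:4] → 'vosm'; at [5:6] → 'p'.
`findall` yields the raw match text (2 of them) because the pattern has no groups.

['vosm', 'p']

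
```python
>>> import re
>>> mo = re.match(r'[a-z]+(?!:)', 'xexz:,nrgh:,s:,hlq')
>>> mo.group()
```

`re.match` only tries the pattern at the start of the string.
The match spans [0:3] → 'xex'.

'xex'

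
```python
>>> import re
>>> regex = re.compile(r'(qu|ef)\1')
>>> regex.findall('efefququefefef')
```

After group 1 captures some text, `\1` only succeeds where that same text appears again.
Walking the string: at [0:4] match 'efef', group 1 = 'ef'; at [4:8] match 'ququ', group 1 = 'qu'; at [8:12] match 'efef', group 1 = 'ef'.
Because there's exactly one group, `findall` drops the full match and keeps group 1 from each hit.

['ef', 'qu', 'ef']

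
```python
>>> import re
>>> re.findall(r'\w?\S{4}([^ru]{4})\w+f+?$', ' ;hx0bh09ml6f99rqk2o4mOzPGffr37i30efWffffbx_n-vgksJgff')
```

['x_n-']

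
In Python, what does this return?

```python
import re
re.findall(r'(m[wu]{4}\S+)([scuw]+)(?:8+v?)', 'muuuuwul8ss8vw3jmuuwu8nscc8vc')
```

[('muuuuwul8ss8vw3jmuuwu8nsc', 'c')]

The pattern matches the literal 'm', then exactly 4 of one of [wu], then one or more of a non-whitespace character (captured); then one or more of one of [scuw] (captured); then one or more of a literal '8', then optionally a literal 'v' (non-capturing group).
Matches: at [0:28] match 'muuuuwul8ss8vw3jmuuwu8nscc8v', groups = ('muuuuwul8ss8vw3jmuuwu8nsc', 'c').
`findall` packs the 2 group values into a tuple for every match.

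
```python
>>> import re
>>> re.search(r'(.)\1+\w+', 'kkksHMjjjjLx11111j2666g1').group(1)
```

'k'

After group 1 captures some text, `\1` only succeeds where that same text appears again.
`re.search` scans for the first position where the pattern succeeds.
The match spans [0:24] → 'kkksHMjjjjLx11111j2666g1'.
Captured: group 1 = 'k'.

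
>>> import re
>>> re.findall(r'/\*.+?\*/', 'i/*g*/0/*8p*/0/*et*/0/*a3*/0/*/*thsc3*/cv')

A `+?`/`*?`/`{m,n}?` starts at its minimum and grows only as far as needed for what follows to match.
No capturing groups, so `findall` returns the 5 full match strings.

['/*g*/', '/*8p*/', '/*et*/', '/*a3*/', '/*/*thsc3*/']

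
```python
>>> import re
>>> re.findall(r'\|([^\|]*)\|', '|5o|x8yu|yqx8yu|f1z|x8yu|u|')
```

Walking the string: at [0:4] match '|5o|', group 1 = '5o'; at [8:16] match '|yqx8yu|', group 1 = 'yqx8yu'; at [19:25] match '|x8yu|', group 1 = 'x8yu'.
With a single group, `findall` returns only what that group captured — 3 items.

['5o', 'yqx8yu', 'x8yu']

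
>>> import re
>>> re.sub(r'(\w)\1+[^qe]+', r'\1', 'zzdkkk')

'z'

A backreference is literal: `\1` must see the identical characters the first group matched.
Each match is replaced using the text its own group 1 captured.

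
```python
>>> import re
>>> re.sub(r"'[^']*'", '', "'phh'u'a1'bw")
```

Each match is replaced by ''.

'ubw'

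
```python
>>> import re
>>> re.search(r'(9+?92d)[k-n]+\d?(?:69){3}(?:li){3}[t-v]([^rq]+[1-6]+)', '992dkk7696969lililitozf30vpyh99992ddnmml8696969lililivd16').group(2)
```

'ozf30vpyh99992ddnmml8696969lililivd16'

Pattern: one or more of the literal '9' (lazy), then the literal '92d' (captured); then one or more of a character in [k-n]; then optionally a digit, then the literal '69' repeated 3 times; then the literal 'li' repeated 3 times, then a character in [t-v]; then one or more of any character except [rq], then one or more of a character in [1-6] (captured).
Unlike `match`, `search` isn't anchored — it looks for the pattern anywhere in the string.
The match spans [0:57] → '992dkk7696969lililitozf30vpyh99992ddnmml8696969lililivd16'.
Captured: group 1 = '992d', group 2 = 'ozf30vpyh99992ddnmml8696969lililivd16'.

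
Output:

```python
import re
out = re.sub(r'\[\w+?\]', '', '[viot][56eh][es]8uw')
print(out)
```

Matches: at [0:6] → '[viot]'; at [6:12] → '[56eh]'; at [12:16] → '[es]'.
Every occurrence is swapped for ''.

8uw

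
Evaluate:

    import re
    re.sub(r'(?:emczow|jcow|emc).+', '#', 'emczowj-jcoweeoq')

'#'

Each match is replaced by '#'.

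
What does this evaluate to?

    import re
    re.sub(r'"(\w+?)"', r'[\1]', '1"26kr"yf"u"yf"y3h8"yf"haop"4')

`\1` in the replacement pulls in group 1's text for each match.

'1[26kr]yf[u]yf[y3h8]yf[haop]4'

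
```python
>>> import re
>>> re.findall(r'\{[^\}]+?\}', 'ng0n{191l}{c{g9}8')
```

Matches: at [4:10] → '{191l}'; at [10:16] → '{c{g9}'.
With no groups in the pattern, `findall` gives back each whole match — 2 here.

['{191l}', '{c{g9}']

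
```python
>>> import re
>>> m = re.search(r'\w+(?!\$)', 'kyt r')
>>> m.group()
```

The negative lookaround is zero-width — it rules out positions where the adjacent text would match, without consuming anything.
The match spans [0:3] → 'kyt'.

'kyt'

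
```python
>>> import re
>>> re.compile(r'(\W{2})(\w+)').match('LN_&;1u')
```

None

Pattern: exactly 2 of a non-word character (captured); then one or more of a word character (captured).
`match` is anchored at position 0; if the pattern doesn't fit there, it returns None.
Here position 0 doesn't satisfy it, so the call returns None.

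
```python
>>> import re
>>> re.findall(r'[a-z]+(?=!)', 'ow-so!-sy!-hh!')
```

['so', 'sy', 'hh']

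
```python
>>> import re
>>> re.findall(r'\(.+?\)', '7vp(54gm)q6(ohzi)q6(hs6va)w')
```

No capturing groups, so `findall` returns the 3 full match strings.

['(54gm)', '(ohzi)', '(hs6va)']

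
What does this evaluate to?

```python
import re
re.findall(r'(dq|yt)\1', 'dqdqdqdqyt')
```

After group 1 captures some text, `\1` only succeeds where that same text appears again.
`findall` collects group 1 from each match (2 total).

['dq', 'dq']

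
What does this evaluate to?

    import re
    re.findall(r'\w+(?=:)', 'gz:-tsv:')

['gz', 'tsv']

The positive lookaround only admits positions where the adjacent text matches; those characters stay outside the span.
Walking the string: at [0:2] → 'gz'; at [4:7] → 'tsv'.
With no groups in the pattern, `findall` gives back each whole match — 2 here.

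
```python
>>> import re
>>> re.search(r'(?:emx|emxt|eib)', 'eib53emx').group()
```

Unlike `match`, `search` isn't anchored — it looks for the pattern anywhere in the string.
The match spans [0:3] → 'eib'.

'eib'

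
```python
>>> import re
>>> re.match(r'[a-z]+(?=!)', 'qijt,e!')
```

`re.match` won't scan ahead — the pattern has to work from the very first character.
Here the pattern fails at index 0, so the call returns None.

None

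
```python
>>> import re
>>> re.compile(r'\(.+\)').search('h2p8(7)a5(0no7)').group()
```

'(7)a5(0no7)'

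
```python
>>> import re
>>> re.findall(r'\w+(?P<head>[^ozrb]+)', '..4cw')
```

`findall` collects group 1 from the one match (1 total).

['w']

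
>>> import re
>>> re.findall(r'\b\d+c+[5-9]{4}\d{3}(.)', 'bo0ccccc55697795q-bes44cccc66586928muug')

Pattern: a word boundary (`\b`, zero-width); then one or more of a digit, then one or more of the literal 'c'; then exactly 4 of a character in [5-9], then exactly 3 of a digit; then any character (captured).
With a single group, `findall` returns only what that group captured — 0 items.
Nothing in the string satisfies the pattern, so the list is empty.

[]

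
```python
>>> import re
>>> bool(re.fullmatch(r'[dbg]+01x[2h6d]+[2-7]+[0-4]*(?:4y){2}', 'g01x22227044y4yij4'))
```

False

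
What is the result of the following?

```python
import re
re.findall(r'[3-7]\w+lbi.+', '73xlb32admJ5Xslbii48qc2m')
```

['73xlb32admJ5Xslbii48qc2m']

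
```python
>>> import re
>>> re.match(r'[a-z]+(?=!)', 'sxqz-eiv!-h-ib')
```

The `(?=…)`/`(?<=…)` assertion just peeks at neighbouring text; it doesn't advance the match position.
With `match`, the pattern is implicitly anchored at the beginning.
Here position 0 doesn't satisfy it, so the call returns None.

None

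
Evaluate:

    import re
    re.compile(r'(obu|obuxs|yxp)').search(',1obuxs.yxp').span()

Branches in `(...|...)` are attempted left-to-right; the first branch that allows the whole pattern to succeed is taken.
`re.search` scans for the first position where the pattern succeeds.
The match spans [2:5] → 'obu'.
Captured: group 1 = 'obu'.

(2, 5)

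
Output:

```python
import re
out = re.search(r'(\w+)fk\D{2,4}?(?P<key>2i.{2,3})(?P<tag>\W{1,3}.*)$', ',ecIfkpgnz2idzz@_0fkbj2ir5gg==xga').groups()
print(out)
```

The pattern matches one or more of a word character (captured); then the literal 'fk', then 2 to 4 of a non-digit (lazy); then the literal '2i', then 2 to 3 of any character (captured as 'key'); then 1 to 3 of a non-word character, then zero or more of any character (captured as 'tag'); then anchored at the end.
`re.search` scans for the first position where the pattern succeeds.
The match spans [1:33] → 'ecIfkpgnz2idzz@_0fkbj2ir5gg==xga'.
Captured: group 1 = 'ecI', group 2 = '2idzz', group 3 = '@_0fkbj2ir5gg==xga'.

('ecI', '2idzz', '@_0fkbj2ir5gg==xga')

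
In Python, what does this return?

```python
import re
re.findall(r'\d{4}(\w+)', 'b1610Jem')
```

['Jem']

Pattern: exactly 4 of a digit; then one or more of a word character (captured).
One capturing group, so `findall` returns just the captured substring from the one match — 1 in all.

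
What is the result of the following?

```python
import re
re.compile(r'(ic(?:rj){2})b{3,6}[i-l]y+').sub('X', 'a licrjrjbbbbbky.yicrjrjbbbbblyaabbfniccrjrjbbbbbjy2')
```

Pattern: the literal 'ic', then the literal 'rj' repeated 2 times (captured); then 3 to 6 of the literal 'b', then a character in [i-l], then one or more of the literal 'y'.
Matches: at [3:16] → 'icrjrjbbbbbky'; at [18:31] → 'icrjrjbbbbbly'.
Each match is replaced by 'X'.

'a lX.yXaabbfniccrjrjbbbbbjy2'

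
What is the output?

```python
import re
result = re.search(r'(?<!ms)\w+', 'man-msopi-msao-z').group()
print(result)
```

man

A negative assertion filters positions out without eating any characters.
The match spans [0:3] → 'man'.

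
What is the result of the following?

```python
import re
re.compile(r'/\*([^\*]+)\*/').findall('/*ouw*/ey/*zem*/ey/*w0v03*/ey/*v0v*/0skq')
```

Because there's exactly one group, `findall` drops the full match and keeps group 1 from each hit.

['ouw', 'zem', 'w0v03', 'v0v']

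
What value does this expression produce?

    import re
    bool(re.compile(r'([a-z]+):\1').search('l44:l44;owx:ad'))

False

A backreference is literal: `\1` must see the identical characters the first group matched.
Here nothing in the string fits, so the call returns None, and `bool(None)` is False.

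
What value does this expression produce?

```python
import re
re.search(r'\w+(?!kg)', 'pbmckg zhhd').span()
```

(0, 6)

A negative assertion filters positions out without eating any characters.
The match spans [0:6] → 'pbmckg'.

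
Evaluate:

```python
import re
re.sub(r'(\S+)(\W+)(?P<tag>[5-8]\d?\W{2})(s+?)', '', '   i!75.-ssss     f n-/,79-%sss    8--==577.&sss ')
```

'   sss     f ss    8--==577.&sss '

The pattern matches one or more of a non-whitespace character (captured); then one or more of a non-word character (captured); then a character in [5-8], then optionally a digit, then exactly 2 of a non-word character (captured as 'tag'); then one or more of a literal 's' (lazy) (captured).
Because the quantifier is non-greedy, it stops expanding at the earliest point where the rest of the pattern can succeed.
Matches: at [3:10] → 'i!75.-s'; at [20:29] → 'n-/,79-%s'.
`sub` substitutes '' at each match site.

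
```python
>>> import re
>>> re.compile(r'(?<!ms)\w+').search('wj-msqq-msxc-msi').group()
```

The negative lookaround is zero-width — it rules out positions where the adjacent text would match, without consuming anything.
`re.search` scans for the first position where the pattern succeeds.
The match spans [0:2] → 'wj'.

'wj'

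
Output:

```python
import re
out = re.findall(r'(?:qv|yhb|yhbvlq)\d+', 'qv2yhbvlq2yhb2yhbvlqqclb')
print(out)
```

['qv2', 'yhbvlq2', 'yhb2']

No capturing groups, so `findall` returns the 3 full match strings.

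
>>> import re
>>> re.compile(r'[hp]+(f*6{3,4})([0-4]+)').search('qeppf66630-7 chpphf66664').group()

The match spans [2:10] → 'ppf66630'.

'ppf66630'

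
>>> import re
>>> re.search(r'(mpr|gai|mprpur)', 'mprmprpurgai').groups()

('mpr',)

Unlike `match`, `search` isn't anchored — it looks for the pattern anywhere in the string.
The match spans [0:3] → 'mpr'.
Captured: group 1 = 'mpr'.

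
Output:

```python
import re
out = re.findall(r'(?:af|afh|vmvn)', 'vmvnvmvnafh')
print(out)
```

Branches in `(...|...)` are attempted left-to-right; the first branch that allows the whole pattern to succeed is taken.
`findall` yields the raw match text (3 of them) because the pattern has no groups.

['vmvn', 'vmvn', 'af']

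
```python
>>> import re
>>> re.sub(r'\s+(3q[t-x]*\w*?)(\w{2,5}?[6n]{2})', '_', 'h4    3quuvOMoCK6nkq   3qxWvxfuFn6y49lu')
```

This matches one or more of whitespace; then the literal '3q', then zero or more of a character in [t-x], then zero or more of a word character (lazy) (captured); then 2 to 5 of a word character (lazy), then exactly 2 of one of [6n] (captured).
Matches: at [2:18] → '    3quuvOMoCK6n'; at [20:34] → '   3qxWvxfuFn6'.
`sub` substitutes '_' at each match site.

'h4_kq_y49lu'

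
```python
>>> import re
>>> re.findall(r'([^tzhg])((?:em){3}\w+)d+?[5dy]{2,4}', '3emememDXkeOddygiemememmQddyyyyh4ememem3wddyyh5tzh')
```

[('3', 'emememDXkeOddygiemememmQddyyyyh4ememem3wd')]

Pattern: any character except [tzhg] (captured); then the literal 'em' repeated 3 times, then one or more of a word character (captured); then one or more of the literal 'd' (lazy), then 2 to 4 of one of [5dy].
`findall` packs the 2 group values into a tuple for every match.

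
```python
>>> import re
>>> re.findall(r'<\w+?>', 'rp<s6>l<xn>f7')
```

['<s6>', '<xn>']

Scanning left to right: at [2:6] → '<s6>'; at [7:11] → '<xn>'.
Since nothing is captured, `findall` lists the 2 matched substrings directly.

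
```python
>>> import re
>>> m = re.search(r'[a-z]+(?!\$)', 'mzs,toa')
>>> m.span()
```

(0, 3)

A negative assertion filters positions out without eating any characters.
The match spans [0:3] → 'mzs'.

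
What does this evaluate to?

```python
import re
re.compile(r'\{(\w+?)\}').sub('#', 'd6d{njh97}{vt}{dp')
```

Each match is replaced by '#'.

'd6d##{dp'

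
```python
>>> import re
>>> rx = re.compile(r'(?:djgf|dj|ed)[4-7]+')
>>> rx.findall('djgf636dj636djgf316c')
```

Scanning left to right: at [0:5] → 'djgf6'; at [7:10] → 'dj6'.
No capturing groups, so `findall` returns the 2 full match strings.

['djgf6', 'dj6']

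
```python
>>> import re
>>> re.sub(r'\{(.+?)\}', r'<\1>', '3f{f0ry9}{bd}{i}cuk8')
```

The `?` after the quantifier makes it lazy — it takes as little as possible before letting the rest of the pattern try.
Matches: at [2:9] → '{f0ry9}'; at [9:13] → '{bd}'; at [13:16] → '{i}'.
Each match is replaced using the text its own group 1 captured.

'3f<f0ry9><bd><i>cuk8'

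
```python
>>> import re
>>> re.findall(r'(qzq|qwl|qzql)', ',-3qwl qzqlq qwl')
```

The regex engine tests alternatives in the order written; an earlier branch that matches wins even if a later one would match more.
Walking the string: at [3:6] match 'qwl', group 1 = 'qwl'; at [7:10] match 'qzq', group 1 = 'qzq'; at [13:16] match 'qwl', group 1 = 'qwl'.
With a single group, `findall` returns only what that group captured — 3 items.

['qwl', 'qzq', 'qwl']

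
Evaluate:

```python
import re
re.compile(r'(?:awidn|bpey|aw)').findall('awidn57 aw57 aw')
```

`|` is ordered: at each position the engine commits to the first alternative that works.
Walking the string: at [0:5] → 'awidn'; at [8:10] → 'aw'; at [13:15] → 'aw'.
With no groups in the pattern, `findall` gives back each whole match — 3 here.

['awidn', 'aw', 'aw']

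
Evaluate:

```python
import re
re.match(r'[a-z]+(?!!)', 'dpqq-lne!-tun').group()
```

'dpqq'

`re.match` only tries the pattern at the start of the string.
The match spans [0:4] → 'dpqq'.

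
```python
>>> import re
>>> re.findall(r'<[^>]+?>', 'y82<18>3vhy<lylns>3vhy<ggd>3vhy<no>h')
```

['<18>', '<lylns>', '<ggd>', '<no>']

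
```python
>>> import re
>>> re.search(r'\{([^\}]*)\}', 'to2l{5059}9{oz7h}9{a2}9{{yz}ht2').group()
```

'{5059}'

The match spans [4:10] → '{5059}'.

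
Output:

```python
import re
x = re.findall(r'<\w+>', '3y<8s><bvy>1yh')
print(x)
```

Matches: at [2:6] → '<8s>'; at [6:11] → '<bvy>'.
With no groups in the pattern, `findall` gives back each whole match — 2 here.

['<8s>', '<bvy>']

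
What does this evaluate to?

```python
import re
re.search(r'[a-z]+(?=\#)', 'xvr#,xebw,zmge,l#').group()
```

The lookaround is zero-width — it requires the adjacent text to match without consuming it, so the asserted text isn't part of the match.
`re.search` scans for the first position where the pattern succeeds.
The match spans [0:3] → 'xvr'.

'xvr'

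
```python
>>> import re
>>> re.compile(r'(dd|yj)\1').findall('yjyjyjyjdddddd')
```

['yj', 'yj', 'dd']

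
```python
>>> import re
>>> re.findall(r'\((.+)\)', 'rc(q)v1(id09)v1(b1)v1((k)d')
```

One capturing group, so `findall` returns just the captured substring from the one match — 1 in all.

['q)v1(id09)v1(b1)v1((k']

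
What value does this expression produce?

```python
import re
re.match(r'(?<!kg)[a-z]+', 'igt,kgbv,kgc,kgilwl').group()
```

'igt'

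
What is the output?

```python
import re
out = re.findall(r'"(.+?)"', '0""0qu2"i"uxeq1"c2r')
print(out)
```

['"0qu2', 'uxeq1']

Matches: at [1:8] match '""0qu2"', group 1 = '"0qu2'; at [9:16] match '"uxeq1"', group 1 = 'uxeq1'.
`findall` collects group 1 from each match (2 total).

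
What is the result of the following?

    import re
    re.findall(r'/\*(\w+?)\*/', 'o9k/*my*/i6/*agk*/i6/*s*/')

Scanning left to right: at [3:9] match '/*my*/', group 1 = 'my'; at [11:18] match '/*agk*/', group 1 = 'agk'; at [20:25] match '/*s*/', group 1 = 's'.
One capturing group, so `findall` returns just the captured substring from each match — 3 in all.

['my', 'agk', 's']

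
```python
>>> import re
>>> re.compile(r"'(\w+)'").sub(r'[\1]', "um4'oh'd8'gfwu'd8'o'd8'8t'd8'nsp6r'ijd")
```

'um4[oh]d8[gfwu]d8[o]d8[8t]d8[nsp6r]ijd'

Matches: at [3:7] → "'oh'"; at [9:15] → "'gfwu'"; at [17:20] → "'o'"; at [22:26] → "'8t'"; at [28:35] → "'nsp6r'".
The replacement refers to a captured group, so each match is rewritten using its own captured text.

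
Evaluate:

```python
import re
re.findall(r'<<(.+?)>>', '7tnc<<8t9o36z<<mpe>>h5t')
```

Matches: at [4:20] match '<<8t9o36z<<mpe>>', group 1 = '8t9o36z<<mpe'.
With a single group, `findall` returns only what that group captured — 1 item.

['8t9o36z<<mpe']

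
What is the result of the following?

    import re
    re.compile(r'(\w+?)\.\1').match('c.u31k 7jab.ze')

None

`match` is anchored at position 0; if the pattern doesn't fit there, it returns None.
Here the pattern fails at index 0, so the call returns None.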